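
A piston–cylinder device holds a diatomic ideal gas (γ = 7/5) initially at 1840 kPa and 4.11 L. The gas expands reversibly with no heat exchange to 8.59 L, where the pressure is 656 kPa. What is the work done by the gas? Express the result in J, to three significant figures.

W ≈ 4820 J

Adiabatic: W = (P₁V₁ − P₂V₂)/(γ − 1) with γ = 7/5.
P₁V₁ = 7562 J, P₂V₂ = 5635 J.
W = (7562 − 5635) / 0.4 = 4818 J.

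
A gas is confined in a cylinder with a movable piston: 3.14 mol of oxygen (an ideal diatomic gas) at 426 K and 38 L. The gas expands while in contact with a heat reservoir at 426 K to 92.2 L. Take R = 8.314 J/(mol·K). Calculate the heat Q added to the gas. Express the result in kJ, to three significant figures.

Isothermal ⇒ ΔU = 0, so Q = W = nRT ln(V₂/V₁).
Q = (3.14)(8.314)(426) ln(92.2/38) = 11121 × 0.8864 = 9857 J.

Q ≈ 9.86 kJ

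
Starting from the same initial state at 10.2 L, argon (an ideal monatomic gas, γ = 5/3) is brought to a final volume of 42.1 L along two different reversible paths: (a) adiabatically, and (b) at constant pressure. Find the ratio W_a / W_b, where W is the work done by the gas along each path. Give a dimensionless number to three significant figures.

W_a / W_b ≈ 0.293

Path (a) adiabatic: W = P₁V₁(1 − (V₁/V₂)^(γ−1))/(γ−1) → W_a/(P₁V₁) = 0.917.
Path (b) isobaric: W = P₁(V₂ − V₁) → W_b/(P₁V₁) = 3.127.
W_a / W_b = 0.917 / 3.127 = 0.2932.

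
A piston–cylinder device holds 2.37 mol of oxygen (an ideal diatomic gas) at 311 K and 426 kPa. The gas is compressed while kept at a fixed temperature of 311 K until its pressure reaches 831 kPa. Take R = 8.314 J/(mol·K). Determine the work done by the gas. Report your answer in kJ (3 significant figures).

W ≈ -4.09 kJ

Isothermal process: W = nRT ln(V₂/V₁) = nRT ln(P₁/P₂).
W = (2.37)(8.314)(311) × ln(426/831)
  = 6128 × ln(0.5126) = 6128 × -0.6682
W_by_gas = -4095 J.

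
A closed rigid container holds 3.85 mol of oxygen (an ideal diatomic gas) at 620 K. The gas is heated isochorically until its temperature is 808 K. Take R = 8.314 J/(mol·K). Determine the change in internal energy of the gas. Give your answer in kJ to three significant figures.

Constant volume ⇒ W = 0, so Q = ΔU = nCᵥΔT with Cᵥ = 5R/2 = 20.79 J/(mol·K).
ΔU = (3.85)(20.79)(808 − 620) = 15044 J.

ΔU ≈ 15.0 kJ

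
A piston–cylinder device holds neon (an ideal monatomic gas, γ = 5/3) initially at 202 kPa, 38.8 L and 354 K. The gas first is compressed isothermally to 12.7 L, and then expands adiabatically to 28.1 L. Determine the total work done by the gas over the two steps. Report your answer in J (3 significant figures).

Step 1 (isothermal): W = P₁V₁ ln(V₂/V₁) = (7838) ln(12.7/38.8) = -8753 J.
After step 1: P = 617.1 kPa, V = 12.7 L, T = 354 K.
Step 2 (adiabatic): W = (P₁V₁ − P₂V₂)/(γ−1) = (7838 − 4616)/0.667 = 4833 J.
W_total = -8753 + 4833 = -3920 J.

W_total ≈ -3920 J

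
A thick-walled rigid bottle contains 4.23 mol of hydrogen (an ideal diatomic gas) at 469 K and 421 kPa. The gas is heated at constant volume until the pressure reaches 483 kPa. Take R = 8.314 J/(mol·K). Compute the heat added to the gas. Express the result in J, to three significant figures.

Q ≈ 6070 J

Constant volume ⇒ W = 0, so Q = ΔU = nCᵥΔT with Cᵥ = 5R/2 = 20.79 J/(mol·K).
At constant V, T₂/T₁ = P₂/P₁ ⇒ ΔT = T₁(P₂/P₁ − 1) = 469·(483/421 − 1) = 69.07 K.
ΔU = (4.23)(20.79)(69.07) = 6073 J.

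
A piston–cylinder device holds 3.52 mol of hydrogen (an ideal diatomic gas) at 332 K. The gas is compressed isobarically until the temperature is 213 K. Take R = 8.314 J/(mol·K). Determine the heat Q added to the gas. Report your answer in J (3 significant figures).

Q ≈ -12200 J

Isobaric: W = nRΔT = (3.52)(8.314)(-119) = -3483 J.
ΔU = nCᵥΔT with Cᵥ = 5R/2: ΔU = (3.52)(20.79)(-119) = -8706 J.
Q = ΔU + W = -8706 − 3483 = -12189 J.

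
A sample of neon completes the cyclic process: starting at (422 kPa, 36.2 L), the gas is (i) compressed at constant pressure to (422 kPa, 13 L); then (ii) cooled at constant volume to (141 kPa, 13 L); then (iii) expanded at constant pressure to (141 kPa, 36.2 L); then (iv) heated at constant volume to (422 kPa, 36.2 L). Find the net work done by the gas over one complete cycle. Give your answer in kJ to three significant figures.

W_net ≈ -6.52 kJ

Constant-volume legs do no work.
W(i) = (422)(13 − 36.2) = -9790 J; W(iii) = (141)(36.2 − 13) = 3271 J.
W_net = -9790 + 3271 = -6519 J (the counter-clockwise enclosed area).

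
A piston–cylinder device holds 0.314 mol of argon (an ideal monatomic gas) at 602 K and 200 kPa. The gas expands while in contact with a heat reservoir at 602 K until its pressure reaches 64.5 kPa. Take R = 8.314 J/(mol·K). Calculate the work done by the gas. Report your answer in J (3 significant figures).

Isothermal process: W = nRT ln(V₂/V₁) = nRT ln(P₁/P₂).
W = (0.314)(8.314)(602) × ln(200/64.5)
  = 1572 × ln(3.101) = 1572 × 1.132
W_by_gas = 1778 J.

W ≈ 1780 J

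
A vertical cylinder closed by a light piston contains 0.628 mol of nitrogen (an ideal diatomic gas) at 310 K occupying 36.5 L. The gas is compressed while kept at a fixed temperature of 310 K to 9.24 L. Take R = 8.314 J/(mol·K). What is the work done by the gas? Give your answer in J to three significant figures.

W ≈ -2220 J

Isothermal: W = nRT ln(V₂/V₁).
W = (0.628)(8.314)(310) × ln(9.24/36.5)
  = 1619 × -1.374
W_by_gas = -2224 J.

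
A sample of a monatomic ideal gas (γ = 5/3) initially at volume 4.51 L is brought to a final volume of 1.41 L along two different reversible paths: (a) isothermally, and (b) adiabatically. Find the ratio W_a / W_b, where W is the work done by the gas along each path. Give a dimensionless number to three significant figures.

W_a / W_b ≈ 0.662

Path (a) isothermal: W = P₁V₁ ln(V₂/V₁) → W_a/(P₁V₁) = -1.163.
Path (b) adiabatic: W = P₁V₁(1 − (V₁/V₂)^(γ−1))/(γ−1) → W_b/(P₁V₁) = -1.756.
W_a / W_b = -1.163 / -1.756 = 0.662.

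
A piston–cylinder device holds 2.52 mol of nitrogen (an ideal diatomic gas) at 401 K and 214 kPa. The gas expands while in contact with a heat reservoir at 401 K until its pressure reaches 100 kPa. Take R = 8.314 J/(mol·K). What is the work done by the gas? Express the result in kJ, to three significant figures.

W ≈ 6.39 kJ

Isothermal process: W = nRT ln(V₂/V₁) = nRT ln(P₁/P₂).
W = (2.52)(8.314)(401) × ln(214/100)
  = 8401 × ln(2.14) = 8401 × 0.7608
W_by_gas = 6392 J.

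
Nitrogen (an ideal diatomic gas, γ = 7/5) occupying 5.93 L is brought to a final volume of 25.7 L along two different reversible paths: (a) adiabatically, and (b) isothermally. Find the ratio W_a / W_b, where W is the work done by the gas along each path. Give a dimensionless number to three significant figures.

Path (a) adiabatic: W = P₁V₁(1 − (V₁/V₂)^(γ−1))/(γ−1) → W_a/(P₁V₁) = 1.109.
Path (b) isothermal: W = P₁V₁ ln(V₂/V₁) → W_b/(P₁V₁) = 1.466.
W_a / W_b = 1.109 / 1.466 = 0.7565.

W_a / W_b ≈ 0.757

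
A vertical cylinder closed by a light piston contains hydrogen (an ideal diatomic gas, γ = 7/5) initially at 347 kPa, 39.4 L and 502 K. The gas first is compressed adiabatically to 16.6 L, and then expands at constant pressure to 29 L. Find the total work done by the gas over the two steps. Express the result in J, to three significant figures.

W_total ≈ 313 J

Step 1 (adiabatic): W = (P₁V₁ − P₂V₂)/(γ−1) = (13672 − 19319)/0.4 = -14118 J.
After step 1: P = 1164 kPa, V = 16.6 L, T = 709.3 K.
Step 2 (isobaric): W = PΔV = (1164 kPa)(29 − 16.6 L) = 14431 J.
W_total = -14118 + 14431 = 313.3 J.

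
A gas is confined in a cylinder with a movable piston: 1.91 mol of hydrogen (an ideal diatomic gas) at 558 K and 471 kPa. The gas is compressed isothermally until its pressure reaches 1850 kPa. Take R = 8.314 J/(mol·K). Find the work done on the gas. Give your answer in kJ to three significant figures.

Isothermal process: W = nRT ln(V₂/V₁) = nRT ln(P₁/P₂).
W = (1.91)(8.314)(558) × ln(471/1850)
  = 8861 × ln(0.2546) = 8861 × -1.368
W_by_gas = -12122 J; work on gas = −W_by = 12122 J.

W ≈ 12.1 kJ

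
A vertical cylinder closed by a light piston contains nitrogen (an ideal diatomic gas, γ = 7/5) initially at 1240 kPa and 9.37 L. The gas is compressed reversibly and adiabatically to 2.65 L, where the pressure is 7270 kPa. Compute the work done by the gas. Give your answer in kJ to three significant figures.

Adiabatic: W = (P₁V₁ − P₂V₂)/(γ − 1) with γ = 7/5.
P₁V₁ = 11619 J, P₂V₂ = 19266 J.
W = (11619 − 19266) / 0.4 = -19117 J.

W ≈ -19.1 kJ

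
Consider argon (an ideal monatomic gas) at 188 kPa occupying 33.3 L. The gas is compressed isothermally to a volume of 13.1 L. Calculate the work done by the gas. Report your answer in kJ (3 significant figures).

Isothermal: W = nRT ln(V₂/V₁) = P₁V₁ ln(V₂/V₁).
P₁V₁ = (188 kPa)(33.3 L) = 6260 J.
W = 6260 × ln(13.1/33.3) = 6260 × -0.9329
W_by_gas = -5841 J.

W ≈ -5.84 kJ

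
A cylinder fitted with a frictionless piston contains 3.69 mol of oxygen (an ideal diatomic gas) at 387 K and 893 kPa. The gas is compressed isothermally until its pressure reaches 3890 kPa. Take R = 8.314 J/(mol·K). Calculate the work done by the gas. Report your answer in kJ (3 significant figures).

W ≈ -17.5 kJ

Isothermal process: W = nRT ln(V₂/V₁) = nRT ln(P₁/P₂).
W = (3.69)(8.314)(387) × ln(893/3890)
  = 11873 × ln(0.2296) = 11873 × -1.472
W_by_gas = -17472 J.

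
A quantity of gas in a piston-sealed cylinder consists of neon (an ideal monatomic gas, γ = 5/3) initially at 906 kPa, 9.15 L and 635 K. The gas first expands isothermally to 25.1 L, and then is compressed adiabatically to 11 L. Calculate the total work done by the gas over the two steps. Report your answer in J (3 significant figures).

W_total ≈ -752 J

Step 1 (isothermal): W = P₁V₁ ln(V₂/V₁) = (8290) ln(25.1/9.15) = 8365 J.
After step 1: P = 330.3 kPa, V = 25.1 L, T = 635 K.
Step 2 (adiabatic): W = (P₁V₁ − P₂V₂)/(γ−1) = (8290 − 14368)/0.667 = -9117 J.
W_total = 8365 − 9117 = -752 J.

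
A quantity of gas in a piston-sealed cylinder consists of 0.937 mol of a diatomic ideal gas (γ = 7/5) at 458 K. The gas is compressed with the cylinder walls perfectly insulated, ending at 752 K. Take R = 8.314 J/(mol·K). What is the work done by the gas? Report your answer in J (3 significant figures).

Adiabatic ⇒ Q = 0, so W_by = −ΔU = nCᵥ(T₁ − T₂).
Cᵥ = 5R/2 = 20.79 J/(mol·K).
W = (0.937)(20.79)(458 − 752) = -5726 J.

W ≈ -5730 J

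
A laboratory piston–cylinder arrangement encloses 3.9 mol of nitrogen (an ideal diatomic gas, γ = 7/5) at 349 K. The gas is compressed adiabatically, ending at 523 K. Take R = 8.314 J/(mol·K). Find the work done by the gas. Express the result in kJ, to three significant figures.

W ≈ -14.1 kJ

Adiabatic ⇒ Q = 0, so W_by = −ΔU = nCᵥ(T₁ − T₂).
Cᵥ = 5R/2 = 20.79 J/(mol·K).
W = (3.9)(20.79)(349 − 523) = -14105 J.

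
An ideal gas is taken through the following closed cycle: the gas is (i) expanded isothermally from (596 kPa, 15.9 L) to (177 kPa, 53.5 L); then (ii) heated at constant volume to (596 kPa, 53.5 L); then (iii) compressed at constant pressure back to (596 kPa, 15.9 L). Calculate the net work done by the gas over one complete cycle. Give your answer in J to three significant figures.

Leg (i): W = PᵢVᵢ ln(V_f/Vᵢ) = (9476) ln(53.5/15.9) = 11498 J.
Leg (ii): W = 0.
Leg (iii): W = PΔV = (596)(15.9 − 53.5) = -22410 J.
W_net = 11498 − 22410 = -10911 J.

W_net ≈ -10900 J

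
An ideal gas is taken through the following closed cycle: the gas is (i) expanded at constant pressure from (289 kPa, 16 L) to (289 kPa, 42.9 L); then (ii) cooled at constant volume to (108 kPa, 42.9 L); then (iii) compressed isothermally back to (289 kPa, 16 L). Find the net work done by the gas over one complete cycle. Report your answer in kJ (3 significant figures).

Leg (i): W = PΔV = (289)(42.9 − 16) = 7774 J.
Leg (ii): W = 0.
Leg (iii): W = PᵢVᵢ ln(V_f/Vᵢ) = (4633) ln(16/42.9) = -4570 J.
W_net = 7774 − 4570 = 3204 J.

W_net ≈ 3.20 kJ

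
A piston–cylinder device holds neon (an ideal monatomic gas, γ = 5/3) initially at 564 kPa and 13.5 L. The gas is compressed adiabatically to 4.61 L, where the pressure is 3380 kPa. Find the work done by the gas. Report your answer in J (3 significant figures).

Adiabatic: W = (P₁V₁ − P₂V₂)/(γ − 1) with γ = 5/3.
P₁V₁ = 7614 J, P₂V₂ = 15582 J.
W = (7614 − 15582) / 0.6667 = -11952 J.

W ≈ -12000 J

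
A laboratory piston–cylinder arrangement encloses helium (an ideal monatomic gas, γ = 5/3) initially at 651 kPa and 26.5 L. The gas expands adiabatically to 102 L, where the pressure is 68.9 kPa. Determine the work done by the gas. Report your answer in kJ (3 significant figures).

W ≈ 15.3 kJ

Adiabatic: W = (P₁V₁ − P₂V₂)/(γ − 1) with γ = 5/3.
P₁V₁ = 17252 J, P₂V₂ = 7028 J.
W = (17252 − 7028) / 0.6667 = 15336 J.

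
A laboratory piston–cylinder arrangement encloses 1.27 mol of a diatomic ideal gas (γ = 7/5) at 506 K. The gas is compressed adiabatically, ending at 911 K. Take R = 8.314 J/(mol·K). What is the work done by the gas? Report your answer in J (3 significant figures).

W ≈ -10700 J

Adiabatic ⇒ Q = 0, so W_by = −ΔU = nCᵥ(T₁ − T₂).
Cᵥ = 5R/2 = 20.79 J/(mol·K).
W = (1.27)(20.79)(506 − 911) = -10691 J.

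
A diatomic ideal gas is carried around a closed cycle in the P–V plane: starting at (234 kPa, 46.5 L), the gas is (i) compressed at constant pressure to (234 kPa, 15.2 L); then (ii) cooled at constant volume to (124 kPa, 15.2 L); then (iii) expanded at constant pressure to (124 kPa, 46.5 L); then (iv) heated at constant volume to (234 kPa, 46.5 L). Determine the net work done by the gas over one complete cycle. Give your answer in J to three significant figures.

W_net ≈ -3440 J

Constant-volume legs do no work.
W(i) = (234)(15.2 − 46.5) = -7324 J; W(iii) = (124)(46.5 − 15.2) = 3881 J.
W_net = -7324 + 3881 = -3443 J (the counter-clockwise enclosed area).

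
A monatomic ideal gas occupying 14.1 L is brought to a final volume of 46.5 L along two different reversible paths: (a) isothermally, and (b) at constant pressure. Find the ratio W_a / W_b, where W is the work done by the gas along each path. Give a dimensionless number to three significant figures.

Path (a) isothermal: W = P₁V₁ ln(V₂/V₁) → W_a/(P₁V₁) = 1.193.
Path (b) isobaric: W = P₁(V₂ − V₁) → W_b/(P₁V₁) = 2.298.
W_a / W_b = 1.193 / 2.298 = 0.5193.

W_a / W_b ≈ 0.519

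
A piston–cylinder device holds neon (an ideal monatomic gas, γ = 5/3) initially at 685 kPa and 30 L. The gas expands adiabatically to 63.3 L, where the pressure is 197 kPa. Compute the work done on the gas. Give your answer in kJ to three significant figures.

Adiabatic: W = (P₁V₁ − P₂V₂)/(γ − 1) with γ = 5/3.
P₁V₁ = 20550 J, P₂V₂ = 12470 J.
W = (20550 − 12470) / 0.6667 = 12120 J.
Work on gas = −W_by = -12120 J.

W ≈ -12.1 kJ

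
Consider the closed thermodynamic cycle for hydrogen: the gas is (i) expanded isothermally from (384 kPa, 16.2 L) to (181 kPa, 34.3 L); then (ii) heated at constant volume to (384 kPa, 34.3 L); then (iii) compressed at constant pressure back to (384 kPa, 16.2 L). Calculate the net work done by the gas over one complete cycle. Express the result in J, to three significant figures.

Leg (i): W = PᵢVᵢ ln(V_f/Vᵢ) = (6221) ln(34.3/16.2) = 4666 J.
Leg (ii): W = 0.
Leg (iii): W = PΔV = (384)(16.2 − 34.3) = -6950 J.
W_net = 4666 − 6950 = -2284 J.

W_net ≈ -2280 J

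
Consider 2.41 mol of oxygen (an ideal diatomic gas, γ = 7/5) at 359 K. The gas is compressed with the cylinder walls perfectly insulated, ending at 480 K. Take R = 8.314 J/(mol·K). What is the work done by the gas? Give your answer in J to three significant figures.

Adiabatic ⇒ Q = 0, so W_by = −ΔU = nCᵥ(T₁ − T₂).
Cᵥ = 5R/2 = 20.79 J/(mol·K).
W = (2.41)(20.79)(359 − 480) = -6061 J.

W ≈ -6060 J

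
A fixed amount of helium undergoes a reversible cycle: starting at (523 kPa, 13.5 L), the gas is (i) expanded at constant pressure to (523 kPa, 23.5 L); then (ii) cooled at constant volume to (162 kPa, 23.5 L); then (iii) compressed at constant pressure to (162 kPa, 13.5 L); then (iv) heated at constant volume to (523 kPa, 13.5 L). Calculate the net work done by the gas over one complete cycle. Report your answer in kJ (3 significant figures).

W_net ≈ 3.61 kJ

Constant-volume legs do no work.
W(i) = (523)(23.5 − 13.5) = 5230 J; W(iii) = (162)(13.5 − 23.5) = -1620 J.
W_net = 5230 − 1620 = 3610 J (the clockwise enclosed area).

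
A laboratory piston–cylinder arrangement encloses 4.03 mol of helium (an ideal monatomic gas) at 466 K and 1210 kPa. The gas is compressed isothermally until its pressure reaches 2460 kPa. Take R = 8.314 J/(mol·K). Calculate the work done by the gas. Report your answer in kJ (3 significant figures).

W ≈ -11.1 kJ

Isothermal process: W = nRT ln(V₂/V₁) = nRT ln(P₁/P₂).
W = (4.03)(8.314)(466) × ln(1210/2460)
  = 15614 × ln(0.4919) = 15614 × -0.7095
W_by_gas = -11078 J.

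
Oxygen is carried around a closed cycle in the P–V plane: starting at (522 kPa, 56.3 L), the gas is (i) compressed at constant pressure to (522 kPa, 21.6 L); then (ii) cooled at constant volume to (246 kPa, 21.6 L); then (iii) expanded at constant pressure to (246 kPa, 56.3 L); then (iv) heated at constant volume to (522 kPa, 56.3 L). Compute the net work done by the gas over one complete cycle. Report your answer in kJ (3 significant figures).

W_net ≈ -9.58 kJ

Constant-volume legs do no work.
W(i) = (522)(21.6 − 56.3) = -18113 J; W(iii) = (246)(56.3 − 21.6) = 8536 J.
W_net = -18113 + 8536 = -9577 J (the counter-clockwise enclosed area).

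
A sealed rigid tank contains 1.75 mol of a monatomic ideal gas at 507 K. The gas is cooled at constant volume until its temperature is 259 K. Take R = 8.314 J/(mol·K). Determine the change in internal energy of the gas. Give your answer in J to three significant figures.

ΔU ≈ -5410 J

Constant volume ⇒ W = 0, so Q = ΔU = nCᵥΔT with Cᵥ = 3R/2 = 12.47 J/(mol·K).
ΔU = (1.75)(12.47)(259 − 507) = -5412 J.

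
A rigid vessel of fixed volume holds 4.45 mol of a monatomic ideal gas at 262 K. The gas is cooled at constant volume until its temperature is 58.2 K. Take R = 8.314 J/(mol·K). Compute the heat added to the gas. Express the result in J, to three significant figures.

Q ≈ -11300 J

Constant volume ⇒ W = 0, so Q = ΔU = nCᵥΔT with Cᵥ = 3R/2 = 12.47 J/(mol·K).
ΔU = (4.45)(12.47)(58.2 − 262) = -11310 J.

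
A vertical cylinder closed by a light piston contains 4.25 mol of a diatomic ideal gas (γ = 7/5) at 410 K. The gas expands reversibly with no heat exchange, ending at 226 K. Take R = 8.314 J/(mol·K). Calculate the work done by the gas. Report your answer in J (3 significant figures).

W ≈ 16300 J

Adiabatic ⇒ Q = 0, so W_by = −ΔU = nCᵥ(T₁ − T₂).
Cᵥ = 5R/2 = 20.79 J/(mol·K).
W = (4.25)(20.79)(410 − 226) = 16254 J.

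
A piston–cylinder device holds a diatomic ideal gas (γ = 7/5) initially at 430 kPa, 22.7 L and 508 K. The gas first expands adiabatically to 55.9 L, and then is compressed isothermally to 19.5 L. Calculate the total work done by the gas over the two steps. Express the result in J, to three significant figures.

Step 1 (adiabatic): W = (P₁V₁ − P₂V₂)/(γ−1) = (9761 − 6807)/0.4 = 7386 J.
After step 1: P = 121.8 kPa, V = 55.9 L, T = 354.2 K.
Step 2 (isothermal): W = P₁V₁ ln(V₂/V₁) = (6807) ln(19.5/55.9) = -7169 J.
W_total = 7386 − 7169 = 217.1 J.

W_total ≈ 217 J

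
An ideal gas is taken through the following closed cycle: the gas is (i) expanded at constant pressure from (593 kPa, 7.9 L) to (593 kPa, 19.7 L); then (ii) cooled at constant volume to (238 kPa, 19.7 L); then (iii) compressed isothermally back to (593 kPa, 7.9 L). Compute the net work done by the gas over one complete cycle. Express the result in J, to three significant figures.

W_net ≈ 2710 J

Leg (i): W = PΔV = (593)(19.7 − 7.9) = 6997 J.
Leg (ii): W = 0.
Leg (iii): W = PᵢVᵢ ln(V_f/Vᵢ) = (4689) ln(7.9/19.7) = -4284 J.
W_net = 6997 − 4284 = 2713 J.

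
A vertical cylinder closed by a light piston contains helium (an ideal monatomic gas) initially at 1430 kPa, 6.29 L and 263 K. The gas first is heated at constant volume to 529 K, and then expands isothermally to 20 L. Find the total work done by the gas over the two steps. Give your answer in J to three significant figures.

W_total ≈ 20900 J

Step 1 (isochoric): W = 0 (constant volume).
After step 1: P = 2876 kPa (V unchanged).
Step 2 (isothermal): W = P₁V₁ ln(V₂/V₁) = (18092) ln(20/6.29) = 20928 J.
W_total = 0 + 20928 = 20928 J.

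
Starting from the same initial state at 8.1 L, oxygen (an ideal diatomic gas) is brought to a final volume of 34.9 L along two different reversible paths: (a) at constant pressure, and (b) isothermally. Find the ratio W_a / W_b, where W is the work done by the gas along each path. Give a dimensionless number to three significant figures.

Path (a) isobaric: W = P₁(V₂ − V₁) → W_a/(P₁V₁) = 3.309.
Path (b) isothermal: W = P₁V₁ ln(V₂/V₁) → W_b/(P₁V₁) = 1.461.
W_a / W_b = 3.309 / 1.461 = 2.265.

W_a / W_b ≈ 2.27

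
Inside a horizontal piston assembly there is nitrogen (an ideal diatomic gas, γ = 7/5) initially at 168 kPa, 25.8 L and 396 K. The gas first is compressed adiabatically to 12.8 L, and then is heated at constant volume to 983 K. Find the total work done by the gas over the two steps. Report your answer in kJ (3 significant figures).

Step 1 (adiabatic): W = (P₁V₁ − P₂V₂)/(γ−1) = (4334 − 5737)/0.4 = -3507 J.
Step 2 (isochoric): W = 0 (constant volume).
W_total = -3507 + 0 = -3507 J.

W_total ≈ -3.51 kJ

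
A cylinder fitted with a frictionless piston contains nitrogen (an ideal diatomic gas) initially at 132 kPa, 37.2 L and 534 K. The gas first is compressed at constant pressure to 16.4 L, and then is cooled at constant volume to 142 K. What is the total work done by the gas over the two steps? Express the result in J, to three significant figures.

Step 1 (isobaric): W = PΔV = (132 kPa)(16.4 − 37.2 L) = -2746 J.
Step 2 (isochoric): W = 0 (constant volume).
W_total = -2746 + 0 = -2746 J.

W_total ≈ -2750 J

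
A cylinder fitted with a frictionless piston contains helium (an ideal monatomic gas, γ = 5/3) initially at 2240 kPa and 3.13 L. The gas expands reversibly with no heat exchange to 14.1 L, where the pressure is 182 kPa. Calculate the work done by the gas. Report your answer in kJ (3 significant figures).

Adiabatic: W = (P₁V₁ − P₂V₂)/(γ − 1) with γ = 5/3.
P₁V₁ = 7011 J, P₂V₂ = 2566 J.
W = (7011 − 2566) / 0.6667 = 6667 J.

W ≈ 6.67 kJ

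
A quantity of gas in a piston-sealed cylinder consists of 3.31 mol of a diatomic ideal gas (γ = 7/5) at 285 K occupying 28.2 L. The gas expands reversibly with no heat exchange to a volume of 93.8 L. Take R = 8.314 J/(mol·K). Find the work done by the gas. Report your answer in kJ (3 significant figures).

W ≈ 7.48 kJ

Adiabatic: TV^(γ−1) = const with γ = 7/5.
T₂ = T₁ (V₁/V₂)^(γ−1) = 285 × (28.2/93.8)^0.4 = 285 × 0.6183 = 176.2 K.
W_by = nCᵥ(T₁ − T₂) = (3.31)(20.79)(285 − 176.2) = 7484 J.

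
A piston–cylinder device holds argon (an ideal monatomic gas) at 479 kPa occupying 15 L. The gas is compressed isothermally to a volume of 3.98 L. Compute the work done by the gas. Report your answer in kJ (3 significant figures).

Isothermal: W = nRT ln(V₂/V₁) = P₁V₁ ln(V₂/V₁).
P₁V₁ = (479 kPa)(15 L) = 7185 J.
W = 7185 × ln(3.98/15) = 7185 × -1.327
W_by_gas = -9533 J.

W ≈ -9.53 kJ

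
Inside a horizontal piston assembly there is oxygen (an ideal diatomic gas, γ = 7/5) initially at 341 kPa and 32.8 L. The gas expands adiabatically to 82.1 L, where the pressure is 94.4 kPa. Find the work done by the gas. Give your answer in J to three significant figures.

Adiabatic: W = (P₁V₁ − P₂V₂)/(γ − 1) with γ = 7/5.
P₁V₁ = 11185 J, P₂V₂ = 7750 J.
W = (11185 − 7750) / 0.4 = 8586 J.

W ≈ 8590 J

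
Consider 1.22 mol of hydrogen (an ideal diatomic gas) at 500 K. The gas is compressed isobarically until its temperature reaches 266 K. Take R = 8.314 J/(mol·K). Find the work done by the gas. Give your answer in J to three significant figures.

W ≈ -2370 J

Isobaric: W = P ΔV = nR ΔT.
W = (1.22)(8.314)(266 − 500) = -2373 J.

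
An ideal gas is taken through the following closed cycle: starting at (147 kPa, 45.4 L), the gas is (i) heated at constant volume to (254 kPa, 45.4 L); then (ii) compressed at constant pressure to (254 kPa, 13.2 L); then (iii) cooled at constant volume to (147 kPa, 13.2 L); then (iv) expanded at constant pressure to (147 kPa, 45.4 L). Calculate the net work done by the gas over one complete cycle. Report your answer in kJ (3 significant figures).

Constant-volume legs do no work.
W(ii) = (254)(13.2 − 45.4) = -8179 J; W(iv) = (147)(45.4 − 13.2) = 4733 J.
W_net = -8179 + 4733 = -3445 J (the counter-clockwise enclosed area).

W_net ≈ -3.45 kJ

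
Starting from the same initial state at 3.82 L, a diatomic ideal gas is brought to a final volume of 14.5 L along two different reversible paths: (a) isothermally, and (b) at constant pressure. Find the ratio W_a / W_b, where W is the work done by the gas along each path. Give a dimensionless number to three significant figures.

Path (a) isothermal: W = P₁V₁ ln(V₂/V₁) → W_a/(P₁V₁) = 1.334.
Path (b) isobaric: W = P₁(V₂ − V₁) → W_b/(P₁V₁) = 2.796.
W_a / W_b = 1.334 / 2.796 = 0.4771.

W_a / W_b ≈ 0.477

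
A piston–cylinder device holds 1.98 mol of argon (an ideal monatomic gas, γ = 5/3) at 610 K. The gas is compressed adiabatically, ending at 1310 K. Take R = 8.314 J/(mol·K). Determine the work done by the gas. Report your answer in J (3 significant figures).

W ≈ -17300 J

Adiabatic ⇒ Q = 0, so W_by = −ΔU = nCᵥ(T₁ − T₂).
Cᵥ = 3R/2 = 12.47 J/(mol·K).
W = (1.98)(12.47)(610 − 1310) = -17285 J.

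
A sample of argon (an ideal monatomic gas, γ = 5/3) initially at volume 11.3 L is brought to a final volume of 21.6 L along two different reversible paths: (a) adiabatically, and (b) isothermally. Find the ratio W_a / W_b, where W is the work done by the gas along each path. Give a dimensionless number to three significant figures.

Path (a) adiabatic: W = P₁V₁(1 − (V₁/V₂)^(γ−1))/(γ−1) → W_a/(P₁V₁) = 0.5261.
Path (b) isothermal: W = P₁V₁ ln(V₂/V₁) → W_b/(P₁V₁) = 0.6479.
W_a / W_b = 0.5261 / 0.6479 = 0.812.

W_a / W_b ≈ 0.812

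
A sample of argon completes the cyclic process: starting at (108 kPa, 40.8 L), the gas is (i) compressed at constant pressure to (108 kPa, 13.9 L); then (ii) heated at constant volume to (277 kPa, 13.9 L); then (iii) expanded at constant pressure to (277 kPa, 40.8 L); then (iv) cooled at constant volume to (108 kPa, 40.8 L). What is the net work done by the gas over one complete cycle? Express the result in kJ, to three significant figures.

Constant-volume legs do no work.
W(i) = (108)(13.9 − 40.8) = -2905 J; W(iii) = (277)(40.8 − 13.9) = 7451 J.
W_net = -2905 + 7451 = 4546 J (the clockwise enclosed area).

W_net ≈ 4.55 kJ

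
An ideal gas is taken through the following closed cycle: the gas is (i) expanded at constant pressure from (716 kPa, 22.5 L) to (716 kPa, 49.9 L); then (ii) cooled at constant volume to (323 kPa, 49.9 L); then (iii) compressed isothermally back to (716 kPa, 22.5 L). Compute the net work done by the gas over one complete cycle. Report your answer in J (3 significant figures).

Leg (i): W = PΔV = (716)(49.9 − 22.5) = 19618 J.
Leg (ii): W = 0.
Leg (iii): W = PᵢVᵢ ln(V_f/Vᵢ) = (16118) ln(22.5/49.9) = -12838 J.
W_net = 19618 − 12838 = 6781 J.

W_net ≈ 6780 J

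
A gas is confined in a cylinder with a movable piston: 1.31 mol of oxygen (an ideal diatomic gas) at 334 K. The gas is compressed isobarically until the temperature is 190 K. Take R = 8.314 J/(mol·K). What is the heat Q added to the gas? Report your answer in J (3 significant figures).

Q ≈ -5490 J

Isobaric: W = nRΔT = (1.31)(8.314)(-144) = -1568 J.
ΔU = nCᵥΔT with Cᵥ = 5R/2: ΔU = (1.31)(20.79)(-144) = -3921 J.
Q = ΔU + W = -3921 − 1568 = -5489 J.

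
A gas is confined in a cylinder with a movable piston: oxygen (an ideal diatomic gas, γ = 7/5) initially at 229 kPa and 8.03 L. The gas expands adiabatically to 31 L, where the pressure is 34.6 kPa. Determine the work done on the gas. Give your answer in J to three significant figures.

W ≈ -1920 J

Adiabatic: W = (P₁V₁ − P₂V₂)/(γ − 1) with γ = 7/5.
P₁V₁ = 1839 J, P₂V₂ = 1073 J.
W = (1839 − 1073) / 0.4 = 1916 J.
Work on gas = −W_by = -1916 J.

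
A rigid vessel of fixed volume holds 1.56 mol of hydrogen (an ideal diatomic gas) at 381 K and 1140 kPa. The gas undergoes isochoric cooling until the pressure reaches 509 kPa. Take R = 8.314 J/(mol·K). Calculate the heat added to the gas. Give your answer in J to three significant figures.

Constant volume ⇒ W = 0, so Q = ΔU = nCᵥΔT with Cᵥ = 5R/2 = 20.79 J/(mol·K).
At constant V, T₂/T₁ = P₂/P₁ ⇒ ΔT = T₁(P₂/P₁ − 1) = 381·(509/1140 − 1) = -210.9 K.
ΔU = (1.56)(20.79)(-210.9) = -6838 J.

Q ≈ -6840 J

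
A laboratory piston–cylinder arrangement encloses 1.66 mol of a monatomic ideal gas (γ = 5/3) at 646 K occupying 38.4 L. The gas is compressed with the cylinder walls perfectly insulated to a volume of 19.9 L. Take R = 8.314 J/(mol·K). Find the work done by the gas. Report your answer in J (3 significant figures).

W ≈ -7350 J

Adiabatic: TV^(γ−1) = const with γ = 5/3.
T₂ = T₁ (V₁/V₂)^(γ−1) = 646 × (38.4/19.9)^0.667 = 646 × 1.55 = 1001 K.
W_by = nCᵥ(T₁ − T₂) = (1.66)(12.47)(646 − 1001) = -7355 J.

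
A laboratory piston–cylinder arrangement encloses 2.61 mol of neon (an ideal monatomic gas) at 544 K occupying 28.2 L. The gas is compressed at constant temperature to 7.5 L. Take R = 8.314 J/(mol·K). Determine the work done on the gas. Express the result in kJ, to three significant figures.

Isothermal: W = nRT ln(V₂/V₁).
W = (2.61)(8.314)(544) × ln(7.5/28.2)
  = 11805 × -1.324
W_by_gas = -15634 J; work on gas = −W_by = 15634 J.

W ≈ 15.6 kJ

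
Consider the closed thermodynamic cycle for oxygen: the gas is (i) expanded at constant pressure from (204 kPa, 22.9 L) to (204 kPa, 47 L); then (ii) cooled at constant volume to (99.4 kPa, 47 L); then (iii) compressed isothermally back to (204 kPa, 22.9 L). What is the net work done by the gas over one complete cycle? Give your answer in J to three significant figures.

W_net ≈ 1560 J

Leg (i): W = PΔV = (204)(47 − 22.9) = 4916 J.
Leg (ii): W = 0.
Leg (iii): W = PᵢVᵢ ln(V_f/Vᵢ) = (4672) ln(22.9/47) = -3359 J.
W_net = 4916 − 3359 = 1557 J.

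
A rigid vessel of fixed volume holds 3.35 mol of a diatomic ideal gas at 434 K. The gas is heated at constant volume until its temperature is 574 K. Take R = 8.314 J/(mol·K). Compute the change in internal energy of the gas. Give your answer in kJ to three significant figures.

Constant volume ⇒ W = 0, so Q = ΔU = nCᵥΔT with Cᵥ = 5R/2 = 20.79 J/(mol·K).
ΔU = (3.35)(20.79)(574 − 434) = 9748 J.

ΔU ≈ 9.75 kJ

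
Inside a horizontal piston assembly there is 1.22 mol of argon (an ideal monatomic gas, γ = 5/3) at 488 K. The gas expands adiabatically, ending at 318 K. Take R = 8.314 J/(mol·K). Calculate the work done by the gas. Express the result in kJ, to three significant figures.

Adiabatic ⇒ Q = 0, so W_by = −ΔU = nCᵥ(T₁ − T₂).
Cᵥ = 3R/2 = 12.47 J/(mol·K).
W = (1.22)(12.47)(488 − 318) = 2586 J.

W ≈ 2.59 kJ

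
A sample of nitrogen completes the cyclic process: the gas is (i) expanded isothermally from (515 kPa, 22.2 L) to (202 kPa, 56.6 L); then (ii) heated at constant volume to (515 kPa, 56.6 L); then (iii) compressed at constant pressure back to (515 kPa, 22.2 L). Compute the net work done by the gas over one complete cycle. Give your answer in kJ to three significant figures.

Leg (i): W = PᵢVᵢ ln(V_f/Vᵢ) = (11433) ln(56.6/22.2) = 10700 J.
Leg (ii): W = 0.
Leg (iii): W = PΔV = (515)(22.2 − 56.6) = -17716 J.
W_net = 10700 − 17716 = -7016 J.

W_net ≈ -7.02 kJ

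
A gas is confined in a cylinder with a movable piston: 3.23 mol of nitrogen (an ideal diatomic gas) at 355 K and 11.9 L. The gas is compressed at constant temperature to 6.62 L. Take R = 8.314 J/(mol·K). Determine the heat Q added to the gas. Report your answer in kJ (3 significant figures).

Q ≈ -5.59 kJ

Isothermal ⇒ ΔU = 0, so Q = W = nRT ln(V₂/V₁).
Q = (3.23)(8.314)(355) ln(6.62/11.9) = 9533 × -0.5864 = -5591 J.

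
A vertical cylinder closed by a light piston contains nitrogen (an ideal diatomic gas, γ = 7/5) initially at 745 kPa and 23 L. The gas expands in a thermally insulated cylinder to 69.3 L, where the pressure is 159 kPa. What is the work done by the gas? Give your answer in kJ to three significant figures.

W ≈ 15.3 kJ

Adiabatic: W = (P₁V₁ − P₂V₂)/(γ − 1) with γ = 7/5.
P₁V₁ = 17135 J, P₂V₂ = 11019 J.
W = (17135 − 11019) / 0.4 = 15291 J.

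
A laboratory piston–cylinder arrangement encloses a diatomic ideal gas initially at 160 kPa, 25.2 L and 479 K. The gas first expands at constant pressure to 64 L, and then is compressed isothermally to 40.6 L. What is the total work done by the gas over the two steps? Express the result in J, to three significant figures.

Step 1 (isobaric): W = PΔV = (160 kPa)(64 − 25.2 L) = 6208 J.
After step 1: P = 160 kPa, V = 64 L, T = 1217 K.
Step 2 (isothermal): W = P₁V₁ ln(V₂/V₁) = (10240) ln(40.6/64) = -4660 J.
W_total = 6208 − 4660 = 1548 J.

W_total ≈ 1550 J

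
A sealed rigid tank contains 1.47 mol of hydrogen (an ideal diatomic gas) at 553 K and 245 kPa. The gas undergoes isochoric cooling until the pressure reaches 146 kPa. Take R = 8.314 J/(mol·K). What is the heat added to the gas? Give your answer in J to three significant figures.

Constant volume ⇒ W = 0, so Q = ΔU = nCᵥΔT with Cᵥ = 5R/2 = 20.79 J/(mol·K).
At constant V, T₂/T₁ = P₂/P₁ ⇒ ΔT = T₁(P₂/P₁ − 1) = 553·(146/245 − 1) = -223.5 K.
ΔU = (1.47)(20.79)(-223.5) = -6827 J.

Q ≈ -6830 J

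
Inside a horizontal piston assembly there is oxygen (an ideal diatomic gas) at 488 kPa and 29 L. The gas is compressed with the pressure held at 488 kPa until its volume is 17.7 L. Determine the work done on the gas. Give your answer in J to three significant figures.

Isobaric: W = P ΔV.
W = (488 kPa)(17.7 − 29 L) = (488)(-11.3) = -5514 J.
Work on gas = −W_by = 5514 J.

W ≈ 5510 J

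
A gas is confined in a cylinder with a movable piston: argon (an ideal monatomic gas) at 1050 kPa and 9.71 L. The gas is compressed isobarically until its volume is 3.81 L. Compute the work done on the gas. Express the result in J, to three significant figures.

Isobaric: W = P ΔV.
W = (1050 kPa)(3.81 − 9.71 L) = (1050)(-5.9) = -6195 J.
Work on gas = −W_by = 6195 J.

W ≈ 6200 J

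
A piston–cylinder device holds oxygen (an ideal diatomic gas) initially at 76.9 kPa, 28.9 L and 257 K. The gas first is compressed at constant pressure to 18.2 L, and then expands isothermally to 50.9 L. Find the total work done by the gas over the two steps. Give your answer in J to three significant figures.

W_total ≈ 617 J

Step 1 (isobaric): W = PΔV = (76.9 kPa)(18.2 − 28.9 L) = -822.8 J.
After step 1: P = 76.9 kPa, V = 18.2 L, T = 161.8 K.
Step 2 (isothermal): W = P₁V₁ ln(V₂/V₁) = (1400) ln(50.9/18.2) = 1439 J.
W_total = -822.8 + 1439 = 616.6 J.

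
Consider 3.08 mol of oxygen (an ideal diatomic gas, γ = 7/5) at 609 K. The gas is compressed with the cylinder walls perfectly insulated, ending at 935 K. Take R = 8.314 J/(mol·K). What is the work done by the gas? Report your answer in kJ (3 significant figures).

W ≈ -20.9 kJ

Adiabatic ⇒ Q = 0, so W_by = −ΔU = nCᵥ(T₁ − T₂).
Cᵥ = 5R/2 = 20.79 J/(mol·K).
W = (3.08)(20.79)(609 − 935) = -20870 J.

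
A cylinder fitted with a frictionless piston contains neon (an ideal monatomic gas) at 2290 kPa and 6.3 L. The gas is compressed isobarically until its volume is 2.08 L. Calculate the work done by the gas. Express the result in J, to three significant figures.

W ≈ -9660 J

Isobaric: W = P ΔV.
W = (2290 kPa)(2.08 − 6.3 L) = (2290)(-4.22) = -9664 J.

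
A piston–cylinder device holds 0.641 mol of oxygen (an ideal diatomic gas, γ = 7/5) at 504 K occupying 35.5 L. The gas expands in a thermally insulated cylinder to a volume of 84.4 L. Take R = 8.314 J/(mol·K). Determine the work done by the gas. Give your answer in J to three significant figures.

Adiabatic: TV^(γ−1) = const with γ = 7/5.
T₂ = T₁ (V₁/V₂)^(γ−1) = 504 × (35.5/84.4)^0.4 = 504 × 0.7072 = 356.4 K.
W_by = nCᵥ(T₁ − T₂) = (0.641)(20.79)(504 − 356.4) = 1966 J.

W ≈ 1970 J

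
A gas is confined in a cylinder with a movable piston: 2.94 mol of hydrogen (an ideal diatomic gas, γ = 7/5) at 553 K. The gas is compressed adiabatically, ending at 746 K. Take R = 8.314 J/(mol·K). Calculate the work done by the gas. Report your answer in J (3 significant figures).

W ≈ -11800 J

Adiabatic ⇒ Q = 0, so W_by = −ΔU = nCᵥ(T₁ − T₂).
Cᵥ = 5R/2 = 20.79 J/(mol·K).
W = (2.94)(20.79)(553 − 746) = -11794 J.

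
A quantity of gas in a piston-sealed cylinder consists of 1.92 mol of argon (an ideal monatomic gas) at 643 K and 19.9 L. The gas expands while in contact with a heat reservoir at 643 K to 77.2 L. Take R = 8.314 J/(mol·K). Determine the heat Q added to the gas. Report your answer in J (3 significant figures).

Isothermal ⇒ ΔU = 0, so Q = W = nRT ln(V₂/V₁).
Q = (1.92)(8.314)(643) ln(77.2/19.9) = 10264 × 1.356 = 13915 J.

Q ≈ 13900 J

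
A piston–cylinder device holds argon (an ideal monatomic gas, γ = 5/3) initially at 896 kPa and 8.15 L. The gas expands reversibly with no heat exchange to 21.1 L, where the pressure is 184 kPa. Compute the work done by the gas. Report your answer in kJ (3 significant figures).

W ≈ 5.13 kJ

Adiabatic: W = (P₁V₁ − P₂V₂)/(γ − 1) with γ = 5/3.
P₁V₁ = 7302 J, P₂V₂ = 3882 J.
W = (7302 − 3882) / 0.6667 = 5130 J.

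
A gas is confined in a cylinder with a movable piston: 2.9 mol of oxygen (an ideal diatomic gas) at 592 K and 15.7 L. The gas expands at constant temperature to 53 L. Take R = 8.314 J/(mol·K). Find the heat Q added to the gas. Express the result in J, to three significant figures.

Q ≈ 17400 J

Isothermal ⇒ ΔU = 0, so Q = W = nRT ln(V₂/V₁).
Q = (2.9)(8.314)(592) ln(53/15.7) = 14273 × 1.217 = 17366 J.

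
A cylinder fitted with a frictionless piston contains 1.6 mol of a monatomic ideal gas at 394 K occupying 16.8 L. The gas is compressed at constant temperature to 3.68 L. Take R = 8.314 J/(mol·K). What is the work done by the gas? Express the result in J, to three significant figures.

W ≈ -7960 J

Isothermal: W = nRT ln(V₂/V₁).
W = (1.6)(8.314)(394) × ln(3.68/16.8)
  = 5241 × -1.518
W_by_gas = -7959 J.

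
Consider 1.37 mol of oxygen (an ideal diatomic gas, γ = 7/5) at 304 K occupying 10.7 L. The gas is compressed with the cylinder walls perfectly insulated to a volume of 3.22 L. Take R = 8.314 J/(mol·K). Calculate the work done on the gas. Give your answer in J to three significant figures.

W ≈ 5340 J

Adiabatic: TV^(γ−1) = const with γ = 7/5.
T₂ = T₁ (V₁/V₂)^(γ−1) = 304 × (10.7/3.22)^0.4 = 304 × 1.617 = 491.5 K.
W_by = nCᵥ(T₁ − T₂) = (1.37)(20.79)(304 − 491.5) = -5338 J.
Work on gas = −W_by = 5338 J.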